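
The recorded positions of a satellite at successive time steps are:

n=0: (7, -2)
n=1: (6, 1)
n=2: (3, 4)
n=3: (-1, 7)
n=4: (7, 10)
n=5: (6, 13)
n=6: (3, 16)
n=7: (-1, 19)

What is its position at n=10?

(3, 28)

First: cycles through 7, 6, 3, -1 every 4 steps. Step 10 lands at position 2 of the cycle → 3.
Second: linear, +3 per step → 28 at step 10.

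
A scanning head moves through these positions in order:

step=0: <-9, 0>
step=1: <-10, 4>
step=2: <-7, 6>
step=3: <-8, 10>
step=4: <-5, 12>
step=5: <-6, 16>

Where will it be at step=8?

The moves between consecutive positions are <-1, +4>, <+3, +2>, <-1, +4>, <+3, +2>, <-1, +4>; they repeat the 2-cycle [<-1, +4>, <+3, +2>].
step 6: apply <+3, +2> → <-3, 18>
step 7: apply <-1, +4> → <-4, 22>
step 8: apply <+3, +2> → <-1, 24>

<-1, 24>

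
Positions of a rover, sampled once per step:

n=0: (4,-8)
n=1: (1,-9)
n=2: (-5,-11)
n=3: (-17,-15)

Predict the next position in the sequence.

(-41,-23)

Step-to-step displacements: (-3,-1), (-6,-2), (-12,-4); each is 2× the previous.
step 4: (-17,-15) + (-24,-8) → (-41,-23)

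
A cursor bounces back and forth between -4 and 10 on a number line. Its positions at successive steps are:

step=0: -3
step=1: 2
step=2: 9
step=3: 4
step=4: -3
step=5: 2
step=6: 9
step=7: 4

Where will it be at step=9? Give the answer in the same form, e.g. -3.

The value reflects between -4 and 10, moving 7 per step.
  step 8: 4 → -3
  step 9: -3 → 2

2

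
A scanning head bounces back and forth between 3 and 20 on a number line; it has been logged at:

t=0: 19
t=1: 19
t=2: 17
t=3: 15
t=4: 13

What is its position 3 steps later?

7

The value travels 2 per step and bounces off the walls at 3 and 20.
  step 5: 13 → 11
  step 6: 11 → 9
  step 7: 9 → 7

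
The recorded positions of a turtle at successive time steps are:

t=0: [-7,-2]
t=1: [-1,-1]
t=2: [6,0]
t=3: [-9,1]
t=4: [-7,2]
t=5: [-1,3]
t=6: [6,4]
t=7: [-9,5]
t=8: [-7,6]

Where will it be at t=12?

[-7,10]

First: cycles through -7, -1, 6, -9 every 4 steps. Step 12 lands at position 0 of the cycle → -7.
Second: linear, +1 per step → 10 at step 12.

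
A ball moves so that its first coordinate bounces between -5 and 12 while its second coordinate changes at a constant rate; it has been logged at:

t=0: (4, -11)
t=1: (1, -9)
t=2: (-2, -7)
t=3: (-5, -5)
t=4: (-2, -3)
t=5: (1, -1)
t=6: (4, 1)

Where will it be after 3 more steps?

The first coordinate reflects between -5 and 12, moving 3 per step.
  step 7: 4 → 7
  step 8: 7 → 10
  step 9: 10 → 11
The second coordinate changes by +2 each step: at step 9 it is 7.

(11, 7)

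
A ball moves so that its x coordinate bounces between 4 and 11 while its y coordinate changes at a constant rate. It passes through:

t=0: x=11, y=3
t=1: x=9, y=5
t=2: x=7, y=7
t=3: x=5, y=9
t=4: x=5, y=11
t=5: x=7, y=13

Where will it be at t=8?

The x coordinate travels 2 per step and bounces off the walls at 4 and 11.
  step 6: 7 → 9
  step 7: 9 → 11
  step 8: 11 → 9
The y coordinate changes by +2 each step: at step 8 it is 19.

x=9, y=19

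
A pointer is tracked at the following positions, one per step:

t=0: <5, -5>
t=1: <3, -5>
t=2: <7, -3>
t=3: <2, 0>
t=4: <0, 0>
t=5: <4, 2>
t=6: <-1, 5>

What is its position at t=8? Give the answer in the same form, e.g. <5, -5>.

Step-to-step displacements: <-2, +0>, <+4, +2>, <-5, +3>, <-2, +0>, <+4, +2>, <-5, +3> — a repeating cycle of length 3.
step 7: apply <-2, +0> → <-3, 5>
step 8: apply <+4, +2> → <1, 7>

<1, 7>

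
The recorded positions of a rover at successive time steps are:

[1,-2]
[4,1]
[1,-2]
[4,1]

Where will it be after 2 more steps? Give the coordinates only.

[4,1]

Consecutive displacements [+3,+3], [-3,-3], [+3,+3] scale by a factor of -1 each step.
step 4: [4,1] + [-3,-3] → [1,-2]
step 5: [1,-2] + [+3,+3] → [4,1]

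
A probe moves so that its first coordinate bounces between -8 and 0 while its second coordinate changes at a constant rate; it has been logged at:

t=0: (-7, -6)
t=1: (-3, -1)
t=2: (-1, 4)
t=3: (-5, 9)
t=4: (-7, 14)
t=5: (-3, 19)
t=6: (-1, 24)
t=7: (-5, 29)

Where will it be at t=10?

The first coordinate reflects between -8 and 0, moving 4 per step.
  step 8: -5 → -7
  step 9: -7 → -3
  step 10: -3 → -1
The second coordinate changes by +5 each step: at step 10 it is 44.

(-1, 44)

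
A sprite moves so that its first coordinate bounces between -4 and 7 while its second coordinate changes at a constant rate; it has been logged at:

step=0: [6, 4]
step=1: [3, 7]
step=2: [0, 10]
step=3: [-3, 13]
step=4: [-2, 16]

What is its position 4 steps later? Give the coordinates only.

[4, 28]

The first coordinate travels 3 per step and bounces off the walls at -4 and 7.
  step 5: -2 → 1
  step 6: 1 → 4
  step 7: 4 → 7
  step 8: 7 → 4
The second coordinate changes by +3 each step: at step 8 it is 28.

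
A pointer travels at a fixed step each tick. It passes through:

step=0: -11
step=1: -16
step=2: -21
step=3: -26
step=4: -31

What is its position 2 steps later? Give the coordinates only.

Constant displacement of -5 per step.
step 5: -31 − 5 → -36
step 6: -36 − 5 → -41

-41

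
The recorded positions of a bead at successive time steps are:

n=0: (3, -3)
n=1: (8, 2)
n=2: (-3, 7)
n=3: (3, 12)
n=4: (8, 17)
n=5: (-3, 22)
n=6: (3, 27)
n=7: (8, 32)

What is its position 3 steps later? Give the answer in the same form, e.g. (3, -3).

(8, 47)

The first coordinate repeats the cycle [3, 8, -3] with period 3; step 10 mod 3 = 1, giving 8.
The second coordinate changes by +5 each step, so at step 10 it is -3 + 10·(5) = 47.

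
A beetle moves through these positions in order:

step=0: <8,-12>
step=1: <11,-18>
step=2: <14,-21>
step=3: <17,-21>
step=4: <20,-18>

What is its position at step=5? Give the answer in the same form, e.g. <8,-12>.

<23,-12>

First differences are <+3,-6>, <+3,-3>, <+3,+0>, <+3,+3>; their common second difference is <+0,+3> (constant acceleration).
step 5: <20,-18> + <+3,+6> → <23,-12>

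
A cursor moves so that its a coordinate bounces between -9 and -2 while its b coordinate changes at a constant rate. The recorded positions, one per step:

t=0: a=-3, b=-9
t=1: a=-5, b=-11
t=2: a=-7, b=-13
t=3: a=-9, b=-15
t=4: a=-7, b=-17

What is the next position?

The a coordinate travels 2 per step and bounces off the walls at -9 and -2.
  step 5: -7 → -5
The b coordinate changes by -2 each step: at step 5 it is -19.

a=-5, b=-19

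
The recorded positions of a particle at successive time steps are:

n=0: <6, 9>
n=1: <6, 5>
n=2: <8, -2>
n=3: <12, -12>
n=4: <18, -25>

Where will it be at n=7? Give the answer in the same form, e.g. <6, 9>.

<48, -82>

First differences are <+0, -4>, <+2, -7>, <+4, -10>, <+6, -13>; their common second difference is <+2, -3> (constant acceleration).
step 5: <18, -25> + <+8, -16> → <26, -41>
step 6: <26, -41> + <+10, -19> → <36, -60>
step 7: <36, -60> + <+12, -22> → <48, -82>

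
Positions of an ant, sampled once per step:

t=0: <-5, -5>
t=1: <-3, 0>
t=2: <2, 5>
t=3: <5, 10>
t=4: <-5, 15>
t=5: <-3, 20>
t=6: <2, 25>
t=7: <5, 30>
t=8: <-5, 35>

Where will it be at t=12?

<-5, 55>

The first coordinate repeats the cycle [-5, -3, 2, 5] with period 4; step 12 mod 4 = 0, giving -5.
The second coordinate changes by +5 each step, so at step 12 it is -5 + 12·(5) = 55.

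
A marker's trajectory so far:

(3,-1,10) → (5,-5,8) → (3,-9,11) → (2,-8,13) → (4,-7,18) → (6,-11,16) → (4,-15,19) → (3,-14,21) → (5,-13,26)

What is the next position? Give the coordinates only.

(7,-17,24)

Step-to-step displacements: (+2,-4,-2), (-2,-4,+3), (-1,+1,+2), (+2,+1,+5), (+2,-4,-2), (-2,-4,+3), (-1,+1,+2), (+2,+1,+5) — a repeating cycle of length 4.
step 9: apply (+2,-4,-2) → (7,-17,24)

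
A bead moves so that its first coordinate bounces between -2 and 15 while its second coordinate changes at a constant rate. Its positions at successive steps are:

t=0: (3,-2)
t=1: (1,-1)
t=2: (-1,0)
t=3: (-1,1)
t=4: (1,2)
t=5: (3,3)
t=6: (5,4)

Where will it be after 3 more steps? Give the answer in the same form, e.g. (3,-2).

The first coordinate reflects between -2 and 15, moving 2 per step.
  step 7: 5 → 7
  step 8: 7 → 9
  step 9: 9 → 11
The second coordinate changes by +1 each step: at step 9 it is 7.

(11,7)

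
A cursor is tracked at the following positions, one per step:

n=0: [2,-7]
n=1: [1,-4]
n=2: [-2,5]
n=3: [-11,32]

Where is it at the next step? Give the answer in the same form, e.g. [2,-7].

[-38,113]

Consecutive displacements [-1,+3], [-3,+9], [-9,+27] scale by a factor of 3 each step.
step 4: [-11,32] + [-27,+81] → [-38,113]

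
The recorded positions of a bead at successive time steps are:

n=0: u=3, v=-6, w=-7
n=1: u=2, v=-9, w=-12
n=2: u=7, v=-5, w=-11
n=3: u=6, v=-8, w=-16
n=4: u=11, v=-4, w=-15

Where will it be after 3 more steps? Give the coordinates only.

Differencing gives (-1, -3, -5), (+5, +4, +1), (-1, -3, -5), (+5, +4, +1). This is the pattern (-1, -3, -5), (+5, +4, +1) repeated.
step 5: apply (-1, -3, -5) → u=10, v=-7, w=-20
step 6: apply (+5, +4, +1) → u=15, v=-3, w=-19
step 7: apply (-1, -3, -5) → u=14, v=-6, w=-24

u=14, v=-6, w=-24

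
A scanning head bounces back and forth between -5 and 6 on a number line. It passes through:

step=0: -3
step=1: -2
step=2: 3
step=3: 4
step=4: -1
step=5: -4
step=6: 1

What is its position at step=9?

The value travels 5 per step and bounces off the walls at -5 and 6.
  step 7: 1 → 6
  step 8: 6 → 1
  step 9: 1 → -4

-4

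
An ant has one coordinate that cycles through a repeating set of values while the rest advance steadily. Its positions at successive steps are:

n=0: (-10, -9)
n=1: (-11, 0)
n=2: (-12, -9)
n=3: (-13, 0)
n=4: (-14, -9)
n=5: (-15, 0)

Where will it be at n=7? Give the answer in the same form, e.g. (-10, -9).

(-17, 0)

The first coordinate changes by -1 each step, so at step 7 it is -10 + 7·(-1) = -17.
The second coordinate repeats the cycle [-9, 0] with period 2; step 7 mod 2 = 1, giving 0.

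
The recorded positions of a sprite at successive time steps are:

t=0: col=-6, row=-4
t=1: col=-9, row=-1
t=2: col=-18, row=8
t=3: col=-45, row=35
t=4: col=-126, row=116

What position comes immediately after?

The jumps are (-3, +3), (-9, +9), (-27, +27), (-81, +81) — a geometric progression with ratio 3.
step 5: col=-126, row=116 + (-243, +243) → col=-369, row=359

col=-369, row=359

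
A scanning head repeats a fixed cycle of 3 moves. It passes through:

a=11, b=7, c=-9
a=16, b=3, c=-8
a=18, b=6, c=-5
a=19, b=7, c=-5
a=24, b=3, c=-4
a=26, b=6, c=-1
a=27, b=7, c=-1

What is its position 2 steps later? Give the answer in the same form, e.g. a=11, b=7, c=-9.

a=34, b=6, c=3

Differencing gives (+5, -4, +1), (+2, +3, +3), (+1, +1, +0), (+5, -4, +1), (+2, +3, +3), (+1, +1, +0). This is the pattern (+5, -4, +1), (+2, +3, +3), (+1, +1, +0) repeated.
step 7: apply (+5, -4, +1) → a=32, b=3, c=0
step 8: apply (+2, +3, +3) → a=34, b=6, c=3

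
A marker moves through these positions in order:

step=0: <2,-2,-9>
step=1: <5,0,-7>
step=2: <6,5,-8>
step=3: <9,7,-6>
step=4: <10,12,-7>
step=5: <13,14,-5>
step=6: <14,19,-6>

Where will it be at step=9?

Differencing gives <+3,+2,+2>, <+1,+5,-1>, <+3,+2,+2>, <+1,+5,-1>, <+3,+2,+2>, <+1,+5,-1>. This is the pattern <+3,+2,+2>, <+1,+5,-1> repeated.
step 7: apply <+3,+2,+2> → <17,21,-4>
step 8: apply <+1,+5,-1> → <18,26,-5>
step 9: apply <+3,+2,+2> → <21,28,-3>

<21,28,-3>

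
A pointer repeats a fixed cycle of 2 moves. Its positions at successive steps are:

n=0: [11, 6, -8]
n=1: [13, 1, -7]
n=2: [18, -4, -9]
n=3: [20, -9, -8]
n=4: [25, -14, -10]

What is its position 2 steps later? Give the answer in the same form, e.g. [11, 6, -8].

Differencing gives [+2, -5, +1], [+5, -5, -2], [+2, -5, +1], [+5, -5, -2]. This is the pattern [+2, -5, +1], [+5, -5, -2] repeated.
step 5: apply [+2, -5, +1] → [27, -19, -9]
step 6: apply [+5, -5, -2] → [32, -24, -11]

[32, -24, -11]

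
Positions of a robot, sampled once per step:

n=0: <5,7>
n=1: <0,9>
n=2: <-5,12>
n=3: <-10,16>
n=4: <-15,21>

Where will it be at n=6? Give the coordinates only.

<-25,34>

Successive displacements: <-5,+2>, <-5,+3>, <-5,+4>, <-5,+5> — each changes by <+0,+1>.
step 5: <-15,21> + <-5,+6> → <-20,27>
step 6: <-20,27> + <-5,+7> → <-25,34>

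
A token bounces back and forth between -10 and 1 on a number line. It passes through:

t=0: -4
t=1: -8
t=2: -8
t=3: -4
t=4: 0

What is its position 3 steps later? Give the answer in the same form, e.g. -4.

The value reflects between -10 and 1, moving 4 per step.
  step 5: 0 → -2
  step 6: -2 → -6
  step 7: -6 → -10

-10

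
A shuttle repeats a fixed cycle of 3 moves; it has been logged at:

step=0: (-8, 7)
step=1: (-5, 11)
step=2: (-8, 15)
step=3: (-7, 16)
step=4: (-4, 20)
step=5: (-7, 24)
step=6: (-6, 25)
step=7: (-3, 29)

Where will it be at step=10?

(-2, 38)

Differencing gives (+3, +4), (-3, +4), (+1, +1), (+3, +4), (-3, +4), (+1, +1), (+3, +4). This is the pattern (+3, +4), (-3, +4), (+1, +1) repeated.
step 8: apply (-3, +4) → (-6, 33)
step 9: apply (+1, +1) → (-5, 34)
step 10: apply (+3, +4) → (-2, 38)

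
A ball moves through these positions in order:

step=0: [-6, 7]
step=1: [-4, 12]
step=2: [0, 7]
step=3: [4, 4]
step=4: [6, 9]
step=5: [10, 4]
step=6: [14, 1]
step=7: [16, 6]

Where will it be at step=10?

[26, 3]

Step-to-step displacements: [+2, +5], [+4, -5], [+4, -3], [+2, +5], [+4, -5], [+4, -3], [+2, +5] — a repeating cycle of length 3.
step 8: apply [+4, -5] → [20, 1]
step 9: apply [+4, -3] → [24, -2]
step 10: apply [+2, +5] → [26, 3]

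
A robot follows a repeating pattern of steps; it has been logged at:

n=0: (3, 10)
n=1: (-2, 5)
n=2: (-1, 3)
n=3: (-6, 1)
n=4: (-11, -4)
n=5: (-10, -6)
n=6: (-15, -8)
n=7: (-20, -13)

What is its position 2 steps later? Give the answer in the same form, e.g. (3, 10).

Differencing gives (-5, -5), (+1, -2), (-5, -2), (-5, -5), (+1, -2), (-5, -2), (-5, -5). This is the pattern (-5, -5), (+1, -2), (-5, -2) repeated.
step 8: apply (+1, -2) → (-19, -15)
step 9: apply (-5, -2) → (-24, -17)

(-24, -17)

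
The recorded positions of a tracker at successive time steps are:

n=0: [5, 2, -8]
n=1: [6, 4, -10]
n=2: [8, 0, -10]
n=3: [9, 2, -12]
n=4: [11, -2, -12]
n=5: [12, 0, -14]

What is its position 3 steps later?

Differencing gives [+1, +2, -2], [+2, -4, +0], [+1, +2, -2], [+2, -4, +0], [+1, +2, -2]. This is the pattern [+1, +2, -2], [+2, -4, +0] repeated.
step 6: apply [+2, -4, +0] → [14, -4, -14]
step 7: apply [+1, +2, -2] → [15, -2, -16]
step 8: apply [+2, -4, +0] → [17, -6, -16]

[17, -6, -16]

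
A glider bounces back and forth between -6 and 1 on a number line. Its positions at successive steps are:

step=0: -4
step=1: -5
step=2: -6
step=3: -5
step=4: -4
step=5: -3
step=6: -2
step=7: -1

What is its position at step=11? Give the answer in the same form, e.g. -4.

The value travels 1 per step and bounces off the walls at -6 and 1.
  step 8: -1 → 0
  step 9: 0 → 1
  step 10: 1 → 0
  step 11: 0 → -1

-1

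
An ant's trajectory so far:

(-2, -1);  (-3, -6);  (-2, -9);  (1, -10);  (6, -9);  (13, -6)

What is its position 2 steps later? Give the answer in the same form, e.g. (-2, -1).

Taking differences between consecutive positions: (-1, -5), (+1, -3), (+3, -1), (+5, +1), (+7, +3). These grow by (+2, +2) each step.
step 6: (13, -6) + (+9, +5) → (22, -1)
step 7: (22, -1) + (+11, +7) → (33, 6)

(33, 6)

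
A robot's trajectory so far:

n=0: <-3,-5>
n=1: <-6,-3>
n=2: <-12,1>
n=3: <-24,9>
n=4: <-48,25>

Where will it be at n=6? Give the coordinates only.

The jumps are <-3,+2>, <-6,+4>, <-12,+8>, <-24,+16> — a geometric progression with ratio 2.
step 5: <-48,25> + <-48,+32> → <-96,57>
step 6: <-96,57> + <-96,+64> → <-192,121>

<-192,121>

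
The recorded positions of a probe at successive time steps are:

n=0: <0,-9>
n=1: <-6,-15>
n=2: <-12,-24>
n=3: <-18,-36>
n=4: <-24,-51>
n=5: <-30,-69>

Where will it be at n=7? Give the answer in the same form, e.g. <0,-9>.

<-42,-114>

Taking differences between consecutive positions: <-6,-6>, <-6,-9>, <-6,-12>, <-6,-15>, <-6,-18>. These grow by <+0,-3> each step.
step 6: <-30,-69> + <-6,-21> → <-36,-90>
step 7: <-36,-90> + <-6,-24> → <-42,-114>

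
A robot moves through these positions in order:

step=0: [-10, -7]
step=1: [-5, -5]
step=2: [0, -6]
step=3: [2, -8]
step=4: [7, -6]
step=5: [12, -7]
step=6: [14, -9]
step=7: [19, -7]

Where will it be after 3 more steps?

[31, -8]

The moves between consecutive positions are [+5, +2], [+5, -1], [+2, -2], [+5, +2], [+5, -1], [+2, -2], [+5, +2]; they repeat the 3-cycle [[+5, +2], [+5, -1], [+2, -2]].
step 8: apply [+5, -1] → [24, -8]
step 9: apply [+2, -2] → [26, -10]
step 10: apply [+5, +2] → [31, -8]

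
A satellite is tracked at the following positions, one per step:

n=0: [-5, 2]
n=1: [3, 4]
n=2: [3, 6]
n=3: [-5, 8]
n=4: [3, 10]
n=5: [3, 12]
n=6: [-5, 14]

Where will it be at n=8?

The first coordinate repeats the cycle [-5, 3, 3] with period 3; step 8 mod 3 = 2, giving 3.
The second coordinate changes by +2 each step, so at step 8 it is 2 + 8·(2) = 18.

[3, 18]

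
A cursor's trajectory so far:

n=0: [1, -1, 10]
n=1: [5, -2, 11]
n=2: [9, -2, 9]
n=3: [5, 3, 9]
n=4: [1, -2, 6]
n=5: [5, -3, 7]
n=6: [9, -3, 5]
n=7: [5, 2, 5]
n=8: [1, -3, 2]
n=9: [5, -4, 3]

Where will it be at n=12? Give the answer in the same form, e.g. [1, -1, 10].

[1, -4, -2]

Step-to-step displacements: [+4, -1, +1], [+4, +0, -2], [-4, +5, +0], [-4, -5, -3], [+4, -1, +1], [+4, +0, -2], [-4, +5, +0], [-4, -5, -3], [+4, -1, +1] — a repeating cycle of length 4.
step 10: apply [+4, +0, -2] → [9, -4, 1]
step 11: apply [-4, +5, +0] → [5, 1, 1]
step 12: apply [-4, -5, -3] → [1, -4, -2]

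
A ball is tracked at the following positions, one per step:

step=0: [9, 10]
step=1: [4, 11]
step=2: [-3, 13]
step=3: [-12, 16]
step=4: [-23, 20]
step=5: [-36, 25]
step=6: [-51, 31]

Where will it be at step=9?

First differences are [-5, +1], [-7, +2], [-9, +3], [-11, +4], [-13, +5], [-15, +6]; their common second difference is [-2, +1] (constant acceleration).
step 7: [-51, 31] + [-17, +7] → [-68, 38]
step 8: [-68, 38] + [-19, +8] → [-87, 46]
step 9: [-87, 46] + [-21, +9] → [-108, 55]

[-108, 55]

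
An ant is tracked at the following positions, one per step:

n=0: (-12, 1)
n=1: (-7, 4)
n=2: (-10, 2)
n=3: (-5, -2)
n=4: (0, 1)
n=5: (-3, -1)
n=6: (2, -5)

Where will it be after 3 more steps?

(9, -8)

The moves between consecutive positions are (+5, +3), (-3, -2), (+5, -4), (+5, +3), (-3, -2), (+5, -4); they repeat the 3-cycle [(+5, +3), (-3, -2), (+5, -4)].
step 7: apply (+5, +3) → (7, -2)
step 8: apply (-3, -2) → (4, -4)
step 9: apply (+5, -4) → (9, -8)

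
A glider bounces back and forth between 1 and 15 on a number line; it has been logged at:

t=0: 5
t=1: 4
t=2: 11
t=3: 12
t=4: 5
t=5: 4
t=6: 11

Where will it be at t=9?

4

The value travels 7 per step and bounces off the walls at 1 and 15.
  step 7: 11 → 12
  step 8: 12 → 5
  step 9: 5 → 4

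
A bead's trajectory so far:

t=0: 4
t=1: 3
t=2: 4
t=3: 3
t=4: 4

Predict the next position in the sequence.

3

The jumps are -1, +1, -1, +1 — a geometric progression with ratio -1.
step 5: 4 − 1 → 3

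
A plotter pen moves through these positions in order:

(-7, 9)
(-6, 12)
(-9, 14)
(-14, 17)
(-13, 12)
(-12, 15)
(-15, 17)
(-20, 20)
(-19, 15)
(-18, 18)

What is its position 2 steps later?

Differencing gives (+1, +3), (-3, +2), (-5, +3), (+1, -5), (+1, +3), (-3, +2), (-5, +3), (+1, -5), (+1, +3). This is the pattern (+1, +3), (-3, +2), (-5, +3), (+1, -5) repeated.
step 10: apply (-3, +2) → (-21, 20)
step 11: apply (-5, +3) → (-26, 23)

(-26, 23)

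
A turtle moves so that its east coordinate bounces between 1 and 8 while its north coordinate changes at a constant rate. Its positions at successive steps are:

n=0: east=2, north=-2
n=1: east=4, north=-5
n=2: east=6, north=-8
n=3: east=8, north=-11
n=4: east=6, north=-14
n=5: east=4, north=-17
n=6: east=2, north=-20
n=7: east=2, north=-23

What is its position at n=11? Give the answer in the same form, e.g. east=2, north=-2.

east=6, north=-35

The east coordinate reflects between 1 and 8, moving 2 per step.
  step 8: 2 → 4
  step 9: 4 → 6
  step 10: 6 → 8
  step 11: 8 → 6
The north coordinate changes by -3 each step: at step 11 it is -35.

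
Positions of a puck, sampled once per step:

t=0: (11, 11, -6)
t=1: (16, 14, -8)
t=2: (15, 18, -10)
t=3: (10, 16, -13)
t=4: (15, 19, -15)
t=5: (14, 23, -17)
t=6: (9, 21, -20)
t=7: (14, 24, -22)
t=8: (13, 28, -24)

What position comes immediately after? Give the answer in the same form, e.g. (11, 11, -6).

(8, 26, -27)

Step-to-step displacements: (+5, +3, -2), (-1, +4, -2), (-5, -2, -3), (+5, +3, -2), (-1, +4, -2), (-5, -2, -3), (+5, +3, -2), (-1, +4, -2) — a repeating cycle of length 3.
step 9: apply (-5, -2, -3) → (8, 26, -27)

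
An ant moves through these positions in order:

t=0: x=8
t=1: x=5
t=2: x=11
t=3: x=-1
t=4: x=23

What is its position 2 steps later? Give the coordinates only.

The jumps are -3, +6, -12, +24 — a geometric progression with ratio -2.
step 5: 23 − 48 → x=-25
step 6: -25 + 96 → x=71

x=71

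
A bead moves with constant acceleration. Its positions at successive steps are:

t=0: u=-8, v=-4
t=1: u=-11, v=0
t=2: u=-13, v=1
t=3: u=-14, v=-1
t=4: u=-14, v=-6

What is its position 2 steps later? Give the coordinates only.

Taking differences between consecutive positions: (-3, +4), (-2, +1), (-1, -2), (+0, -5). These grow by (+1, -3) each step.
step 5: u=-14, v=-6 + (+1, -8) → u=-13, v=-14
step 6: u=-13, v=-14 + (+2, -11) → u=-11, v=-25

u=-11, v=-25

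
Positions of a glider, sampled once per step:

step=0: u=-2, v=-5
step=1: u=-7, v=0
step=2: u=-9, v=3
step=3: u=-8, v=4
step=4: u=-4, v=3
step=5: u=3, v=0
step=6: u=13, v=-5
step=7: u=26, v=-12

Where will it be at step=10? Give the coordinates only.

Successive displacements: (-5,+5), (-2,+3), (+1,+1), (+4,-1), (+7,-3), (+10,-5), (+13,-7) — each changes by (+3,-2).
step 8: u=26, v=-12 + (+16,-9) → u=42, v=-21
step 9: u=42, v=-21 + (+19,-11) → u=61, v=-32
step 10: u=61, v=-32 + (+22,-13) → u=83, v=-45

u=83, v=-45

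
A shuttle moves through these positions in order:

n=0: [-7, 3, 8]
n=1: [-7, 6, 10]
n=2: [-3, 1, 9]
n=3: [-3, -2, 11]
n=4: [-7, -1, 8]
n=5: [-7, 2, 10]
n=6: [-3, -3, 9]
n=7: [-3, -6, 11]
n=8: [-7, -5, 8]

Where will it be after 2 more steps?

Step-to-step displacements: [+0, +3, +2], [+4, -5, -1], [+0, -3, +2], [-4, +1, -3], [+0, +3, +2], [+4, -5, -1], [+0, -3, +2], [-4, +1, -3] — a repeating cycle of length 4.
step 9: apply [+0, +3, +2] → [-7, -2, 10]
step 10: apply [+4, -5, -1] → [-3, -7, 9]

[-3, -7, 9]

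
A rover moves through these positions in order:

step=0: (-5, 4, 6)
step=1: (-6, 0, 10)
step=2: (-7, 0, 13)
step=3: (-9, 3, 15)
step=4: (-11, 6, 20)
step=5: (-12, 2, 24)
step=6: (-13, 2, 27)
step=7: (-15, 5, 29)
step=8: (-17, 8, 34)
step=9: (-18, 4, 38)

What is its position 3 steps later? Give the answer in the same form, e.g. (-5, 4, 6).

(-23, 10, 48)

Step-to-step displacements: (-1, -4, +4), (-1, +0, +3), (-2, +3, +2), (-2, +3, +5), (-1, -4, +4), (-1, +0, +3), (-2, +3, +2), (-2, +3, +5), (-1, -4, +4) — a repeating cycle of length 4.
step 10: apply (-1, +0, +3) → (-19, 4, 41)
step 11: apply (-2, +3, +2) → (-21, 7, 43)
step 12: apply (-2, +3, +5) → (-23, 10, 48)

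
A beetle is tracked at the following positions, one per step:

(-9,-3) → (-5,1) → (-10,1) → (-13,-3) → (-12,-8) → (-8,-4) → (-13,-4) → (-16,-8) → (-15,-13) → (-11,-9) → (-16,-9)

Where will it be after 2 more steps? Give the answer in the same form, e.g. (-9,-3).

(-18,-18)

Differencing gives (+4,+4), (-5,+0), (-3,-4), (+1,-5), (+4,+4), (-5,+0), (-3,-4), (+1,-5), (+4,+4), (-5,+0). This is the pattern (+4,+4), (-5,+0), (-3,-4), (+1,-5) repeated.
step 11: apply (-3,-4) → (-19,-13)
step 12: apply (+1,-5) → (-18,-18)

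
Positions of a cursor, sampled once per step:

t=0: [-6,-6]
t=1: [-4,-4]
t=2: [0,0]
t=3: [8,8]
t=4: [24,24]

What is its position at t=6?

Step-to-step displacements: [+2,+2], [+4,+4], [+8,+8], [+16,+16]; each is 2× the previous.
step 5: [24,24] + [+32,+32] → [56,56]
step 6: [56,56] + [+64,+64] → [120,120]

[120,120]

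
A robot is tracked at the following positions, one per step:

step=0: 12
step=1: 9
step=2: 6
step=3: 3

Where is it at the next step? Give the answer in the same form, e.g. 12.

Each step adds -3 to the position.
step 4: 3 − 3 → 0

0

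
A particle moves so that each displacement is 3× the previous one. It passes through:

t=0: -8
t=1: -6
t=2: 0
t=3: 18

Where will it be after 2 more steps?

234

Step-to-step displacements: +2, +6, +18; each is 3× the previous.
step 4: 18 + 54 → 72
step 5: 72 + 162 → 234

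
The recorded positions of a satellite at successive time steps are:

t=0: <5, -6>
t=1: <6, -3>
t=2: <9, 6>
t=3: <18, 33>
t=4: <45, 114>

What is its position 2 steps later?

<369, 1086>

Step-to-step displacements: <+1, +3>, <+3, +9>, <+9, +27>, <+27, +81>; each is 3× the previous.
step 5: <45, 114> + <+81, +243> → <126, 357>
step 6: <126, 357> + <+243, +729> → <369, 1086>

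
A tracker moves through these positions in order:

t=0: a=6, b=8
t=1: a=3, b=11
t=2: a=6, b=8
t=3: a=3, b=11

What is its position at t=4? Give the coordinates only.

Consecutive displacements (-3,+3), (+3,-3), (-3,+3) scale by a factor of -1 each step.
step 4: a=3, b=11 + (+3,-3) → a=6, b=8

a=6, b=8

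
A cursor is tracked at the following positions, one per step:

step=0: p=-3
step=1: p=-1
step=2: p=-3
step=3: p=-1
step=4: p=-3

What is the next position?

p=-1

Step-to-step displacements: +2, -2, +2, -2; each is -1× the previous.
step 5: -3 + 2 → p=-1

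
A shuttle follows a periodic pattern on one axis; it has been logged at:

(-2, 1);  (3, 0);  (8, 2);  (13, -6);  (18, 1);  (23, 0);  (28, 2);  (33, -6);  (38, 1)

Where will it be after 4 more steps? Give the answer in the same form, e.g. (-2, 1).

(58, 1)

First: linear, +5 per step → 58 at step 12.
Second: cycles through 1, 0, 2, -6 every 4 steps. Step 12 lands at position 0 of the cycle → 1.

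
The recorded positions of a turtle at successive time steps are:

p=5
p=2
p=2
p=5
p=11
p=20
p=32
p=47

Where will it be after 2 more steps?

Taking differences between consecutive positions: -3, +0, +3, +6, +9, +12, +15. These grow by +3 each step.
step 8: 47 + 18 → p=65
step 9: 65 + 21 → p=86

p=86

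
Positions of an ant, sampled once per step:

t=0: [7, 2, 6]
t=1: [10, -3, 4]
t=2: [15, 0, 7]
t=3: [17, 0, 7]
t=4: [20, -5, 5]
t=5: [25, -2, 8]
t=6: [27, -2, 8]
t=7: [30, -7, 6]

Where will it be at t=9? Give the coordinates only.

[37, -4, 9]

The moves between consecutive positions are [+3, -5, -2], [+5, +3, +3], [+2, +0, +0], [+3, -5, -2], [+5, +3, +3], [+2, +0, +0], [+3, -5, -2]; they repeat the 3-cycle [[+3, -5, -2], [+5, +3, +3], [+2, +0, +0]].
step 8: apply [+5, +3, +3] → [35, -4, 9]
step 9: apply [+2, +0, +0] → [37, -4, 9]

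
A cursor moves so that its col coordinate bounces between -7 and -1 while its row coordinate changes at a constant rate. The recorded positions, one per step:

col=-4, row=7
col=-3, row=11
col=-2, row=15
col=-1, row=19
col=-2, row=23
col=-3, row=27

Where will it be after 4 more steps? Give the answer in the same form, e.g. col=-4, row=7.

The col coordinate travels 1 per step and bounces off the walls at -7 and -1.
  step 6: -3 → -4
  step 7: -4 → -5
  step 8: -5 → -6
  step 9: -6 → -7
The row coordinate changes by +4 each step: at step 9 it is 43.

col=-7, row=43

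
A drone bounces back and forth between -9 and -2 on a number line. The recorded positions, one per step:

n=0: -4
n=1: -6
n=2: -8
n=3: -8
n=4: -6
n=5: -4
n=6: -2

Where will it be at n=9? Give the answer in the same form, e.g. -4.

-8

The value reflects between -9 and -2, moving 2 per step.
  step 7: -2 → -4
  step 8: -4 → -6
  step 9: -6 → -8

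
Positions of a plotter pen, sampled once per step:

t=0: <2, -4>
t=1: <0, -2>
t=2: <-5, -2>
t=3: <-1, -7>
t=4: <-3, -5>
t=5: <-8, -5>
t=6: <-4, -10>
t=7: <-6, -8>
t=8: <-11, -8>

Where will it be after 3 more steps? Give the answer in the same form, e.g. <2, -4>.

Step-to-step displacements: <-2, +2>, <-5, +0>, <+4, -5>, <-2, +2>, <-5, +0>, <+4, -5>, <-2, +2>, <-5, +0> — a repeating cycle of length 3.
step 9: apply <+4, -5> → <-7, -13>
step 10: apply <-2, +2> → <-9, -11>
step 11: apply <-5, +0> → <-14, -11>

<-14, -11>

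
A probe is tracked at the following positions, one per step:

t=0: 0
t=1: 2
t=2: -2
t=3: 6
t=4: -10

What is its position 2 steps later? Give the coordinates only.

-42

The jumps are +2, -4, +8, -16 — a geometric progression with ratio -2.
step 5: -10 + 32 → 22
step 6: 22 − 64 → -42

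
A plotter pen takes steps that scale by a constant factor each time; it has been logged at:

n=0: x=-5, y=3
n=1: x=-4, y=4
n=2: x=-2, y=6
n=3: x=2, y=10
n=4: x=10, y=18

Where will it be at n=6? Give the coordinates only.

x=58, y=66

Step-to-step displacements: (+1, +1), (+2, +2), (+4, +4), (+8, +8); each is 2× the previous.
step 5: x=10, y=18 + (+16, +16) → x=26, y=34
step 6: x=26, y=34 + (+32, +32) → x=58, y=66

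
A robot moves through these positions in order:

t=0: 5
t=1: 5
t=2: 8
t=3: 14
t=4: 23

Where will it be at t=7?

Taking differences between consecutive positions: +0, +3, +6, +9. These grow by +3 each step.
step 5: 23 + 12 → 35
step 6: 35 + 15 → 50
step 7: 50 + 18 → 68

68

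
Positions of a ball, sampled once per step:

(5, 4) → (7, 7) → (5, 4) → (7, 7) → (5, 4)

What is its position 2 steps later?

(5, 4)

Step-to-step displacements: (+2, +3), (-2, -3), (+2, +3), (-2, -3); each is -1× the previous.
step 5: (5, 4) + (+2, +3) → (7, 7)
step 6: (7, 7) + (-2, -3) → (5, 4)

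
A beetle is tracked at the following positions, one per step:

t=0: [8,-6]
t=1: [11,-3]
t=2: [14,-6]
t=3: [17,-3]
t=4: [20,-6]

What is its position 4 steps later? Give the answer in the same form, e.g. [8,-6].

[32,-6]

The first coordinate changes by +3 each step, so at step 8 it is 8 + 8·(3) = 32.
The second coordinate repeats the cycle [-6, -3] with period 2; step 8 mod 2 = 0, giving -6.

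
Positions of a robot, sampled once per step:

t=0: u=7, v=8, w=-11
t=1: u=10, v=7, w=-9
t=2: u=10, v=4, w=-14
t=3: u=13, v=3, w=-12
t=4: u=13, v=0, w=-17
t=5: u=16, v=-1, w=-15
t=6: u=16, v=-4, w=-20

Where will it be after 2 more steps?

Differencing gives (+3, -1, +2), (+0, -3, -5), (+3, -1, +2), (+0, -3, -5), (+3, -1, +2), (+0, -3, -5). This is the pattern (+3, -1, +2), (+0, -3, -5) repeated.
step 7: apply (+3, -1, +2) → u=19, v=-5, w=-18
step 8: apply (+0, -3, -5) → u=19, v=-8, w=-23

u=19, v=-8, w=-23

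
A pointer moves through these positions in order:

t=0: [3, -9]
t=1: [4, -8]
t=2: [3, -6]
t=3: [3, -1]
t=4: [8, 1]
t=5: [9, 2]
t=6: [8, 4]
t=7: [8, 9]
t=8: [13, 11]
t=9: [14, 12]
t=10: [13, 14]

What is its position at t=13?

Step-to-step displacements: [+1, +1], [-1, +2], [+0, +5], [+5, +2], [+1, +1], [-1, +2], [+0, +5], [+5, +2], [+1, +1], [-1, +2] — a repeating cycle of length 4.
step 11: apply [+0, +5] → [13, 19]
step 12: apply [+5, +2] → [18, 21]
step 13: apply [+1, +1] → [19, 22]

[19, 22]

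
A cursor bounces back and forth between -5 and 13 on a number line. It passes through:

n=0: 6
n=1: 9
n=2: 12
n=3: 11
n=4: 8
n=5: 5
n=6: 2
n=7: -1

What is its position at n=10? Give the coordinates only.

The value travels 3 per step and bounces off the walls at -5 and 13.
  step 8: -1 → -4
  step 9: -4 → -3
  step 10: -3 → 0

0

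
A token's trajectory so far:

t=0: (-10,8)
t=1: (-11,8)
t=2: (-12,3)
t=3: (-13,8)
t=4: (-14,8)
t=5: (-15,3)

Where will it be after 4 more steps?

(-19,8)

The first coordinate changes by -1 each step, so at step 9 it is -10 + 9·(-1) = -19.
The second coordinate repeats the cycle [8, 8, 3] with period 3; step 9 mod 3 = 0, giving 8.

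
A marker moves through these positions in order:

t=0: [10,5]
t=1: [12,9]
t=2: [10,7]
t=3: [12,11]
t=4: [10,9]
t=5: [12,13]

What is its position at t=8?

[10,13]

The moves between consecutive positions are [+2,+4], [-2,-2], [+2,+4], [-2,-2], [+2,+4]; they repeat the 2-cycle [[+2,+4], [-2,-2]].
step 6: apply [-2,-2] → [10,11]
step 7: apply [+2,+4] → [12,15]
step 8: apply [-2,-2] → [10,13]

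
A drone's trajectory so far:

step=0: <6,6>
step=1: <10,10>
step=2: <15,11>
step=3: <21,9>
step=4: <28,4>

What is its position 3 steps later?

<55,-29>

First differences are <+4,+4>, <+5,+1>, <+6,-2>, <+7,-5>; their common second difference is <+1,-3> (constant acceleration).
step 5: <28,4> + <+8,-8> → <36,-4>
step 6: <36,-4> + <+9,-11> → <45,-15>
step 7: <45,-15> + <+10,-14> → <55,-29>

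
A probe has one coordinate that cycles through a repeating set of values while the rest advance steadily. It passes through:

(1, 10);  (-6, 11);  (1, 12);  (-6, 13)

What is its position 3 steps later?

The first coordinate repeats the cycle [1, -6] with period 2; step 6 mod 2 = 0, giving 1.
The second coordinate changes by +1 each step, so at step 6 it is 10 + 6·(1) = 16.

(1, 16)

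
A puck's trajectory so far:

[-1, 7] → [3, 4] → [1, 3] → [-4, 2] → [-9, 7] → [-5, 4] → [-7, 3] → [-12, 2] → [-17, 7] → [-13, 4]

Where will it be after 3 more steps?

Step-to-step displacements: [+4, -3], [-2, -1], [-5, -1], [-5, +5], [+4, -3], [-2, -1], [-5, -1], [-5, +5], [+4, -3] — a repeating cycle of length 4.
step 10: apply [-2, -1] → [-15, 3]
step 11: apply [-5, -1] → [-20, 2]
step 12: apply [-5, +5] → [-25, 7]

[-25, 7]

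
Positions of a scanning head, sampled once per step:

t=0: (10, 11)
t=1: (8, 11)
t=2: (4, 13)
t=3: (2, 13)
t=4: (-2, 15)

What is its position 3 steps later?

The moves between consecutive positions are (-2, +0), (-4, +2), (-2, +0), (-4, +2); they repeat the 2-cycle [(-2, +0), (-4, +2)].
step 5: apply (-2, +0) → (-4, 15)
step 6: apply (-4, +2) → (-8, 17)
step 7: apply (-2, +0) → (-10, 17)

(-10, 17)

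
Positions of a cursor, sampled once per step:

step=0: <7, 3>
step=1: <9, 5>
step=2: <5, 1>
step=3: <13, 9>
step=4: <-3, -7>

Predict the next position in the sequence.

Step-to-step displacements: <+2, +2>, <-4, -4>, <+8, +8>, <-16, -16>; each is -2× the previous.
step 5: <-3, -7> + <+32, +32> → <29, 25>

<29, 25>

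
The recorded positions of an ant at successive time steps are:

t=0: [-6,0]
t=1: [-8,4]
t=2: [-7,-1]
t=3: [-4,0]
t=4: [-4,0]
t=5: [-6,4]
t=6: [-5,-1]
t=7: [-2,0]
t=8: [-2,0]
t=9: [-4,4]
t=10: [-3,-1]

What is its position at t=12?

Step-to-step displacements: [-2,+4], [+1,-5], [+3,+1], [+0,+0], [-2,+4], [+1,-5], [+3,+1], [+0,+0], [-2,+4], [+1,-5] — a repeating cycle of length 4.
step 11: apply [+3,+1] → [0,0]
step 12: apply [+0,+0] → [0,0]

[0,0]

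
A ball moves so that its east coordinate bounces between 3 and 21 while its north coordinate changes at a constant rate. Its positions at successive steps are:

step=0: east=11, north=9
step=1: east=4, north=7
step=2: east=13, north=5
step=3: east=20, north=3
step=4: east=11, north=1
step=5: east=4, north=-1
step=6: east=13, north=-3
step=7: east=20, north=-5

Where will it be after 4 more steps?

east=20, north=-13

The east coordinate reflects between 3 and 21, moving 9 per step.
  step 8: 20 → 11
  step 9: 11 → 4
  step 10: 4 → 13
  step 11: 13 → 20
The north coordinate changes by -2 each step: at step 11 it is -13.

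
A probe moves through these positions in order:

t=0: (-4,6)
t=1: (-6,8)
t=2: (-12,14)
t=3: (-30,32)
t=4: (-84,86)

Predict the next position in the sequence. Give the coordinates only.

The jumps are (-2,+2), (-6,+6), (-18,+18), (-54,+54) — a geometric progression with ratio 3.
step 5: (-84,86) + (-162,+162) → (-246,248)

(-246,248)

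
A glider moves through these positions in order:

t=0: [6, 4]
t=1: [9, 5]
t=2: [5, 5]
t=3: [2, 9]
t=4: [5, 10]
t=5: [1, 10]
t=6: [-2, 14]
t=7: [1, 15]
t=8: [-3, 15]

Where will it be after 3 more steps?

The moves between consecutive positions are [+3, +1], [-4, +0], [-3, +4], [+3, +1], [-4, +0], [-3, +4], [+3, +1], [-4, +0]; they repeat the 3-cycle [[+3, +1], [-4, +0], [-3, +4]].
step 9: apply [-3, +4] → [-6, 19]
step 10: apply [+3, +1] → [-3, 20]
step 11: apply [-4, +0] → [-7, 20]

[-7, 20]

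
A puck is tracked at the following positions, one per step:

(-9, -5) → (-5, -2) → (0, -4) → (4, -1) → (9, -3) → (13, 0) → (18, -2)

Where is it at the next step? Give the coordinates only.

The moves between consecutive positions are (+4, +3), (+5, -2), (+4, +3), (+5, -2), (+4, +3), (+5, -2); they repeat the 2-cycle [(+4, +3), (+5, -2)].
step 7: apply (+4, +3) → (22, 1)

(22, 1)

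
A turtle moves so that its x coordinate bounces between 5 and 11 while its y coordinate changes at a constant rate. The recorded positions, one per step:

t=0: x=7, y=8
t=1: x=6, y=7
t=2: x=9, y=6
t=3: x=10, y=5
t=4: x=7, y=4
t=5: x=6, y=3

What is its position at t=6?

The x coordinate travels 3 per step and bounces off the walls at 5 and 11.
  step 6: 6 → 9
The y coordinate changes by -1 each step: at step 6 it is 2.

x=9, y=2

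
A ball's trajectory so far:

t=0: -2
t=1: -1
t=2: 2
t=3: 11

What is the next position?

38

Consecutive displacements +1, +3, +9 scale by a factor of 3 each step.
step 4: 11 + 27 → 38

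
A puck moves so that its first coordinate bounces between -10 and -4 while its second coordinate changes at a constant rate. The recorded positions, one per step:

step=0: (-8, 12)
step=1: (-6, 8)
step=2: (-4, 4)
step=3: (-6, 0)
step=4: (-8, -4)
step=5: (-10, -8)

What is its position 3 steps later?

(-4, -20)

The first coordinate travels 2 per step and bounces off the walls at -10 and -4.
  step 6: -10 → -8
  step 7: -8 → -6
  step 8: -6 → -4
The second coordinate changes by -4 each step: at step 8 it is -20.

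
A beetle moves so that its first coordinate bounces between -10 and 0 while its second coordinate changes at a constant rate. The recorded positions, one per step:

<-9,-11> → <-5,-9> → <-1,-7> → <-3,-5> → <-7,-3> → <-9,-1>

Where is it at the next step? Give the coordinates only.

The first coordinate reflects between -10 and 0, moving 4 per step.
  step 6: -9 → -5
The second coordinate changes by +2 each step: at step 6 it is 1.

<-5,1>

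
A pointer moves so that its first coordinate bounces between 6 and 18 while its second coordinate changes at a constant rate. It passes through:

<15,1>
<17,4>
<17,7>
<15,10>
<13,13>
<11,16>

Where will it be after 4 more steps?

The first coordinate travels 2 per step and bounces off the walls at 6 and 18.
  step 6: 11 → 9
  step 7: 9 → 7
  step 8: 7 → 7
  step 9: 7 → 9
The second coordinate changes by +3 each step: at step 9 it is 28.

<9,28>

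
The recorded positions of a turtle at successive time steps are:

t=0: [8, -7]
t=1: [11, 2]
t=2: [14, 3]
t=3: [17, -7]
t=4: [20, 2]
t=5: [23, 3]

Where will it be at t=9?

[35, -7]

First: linear, +3 per step → 35 at step 9.
Second: cycles through -7, 2, 3 every 3 steps. Step 9 lands at position 0 of the cycle → -7.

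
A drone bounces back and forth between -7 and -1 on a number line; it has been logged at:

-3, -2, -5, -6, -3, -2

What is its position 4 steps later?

-2

The value reflects between -7 and -1, moving 3 per step.
  step 6: -2 → -5
  step 7: -5 → -6
  step 8: -6 → -3
  step 9: -3 → -2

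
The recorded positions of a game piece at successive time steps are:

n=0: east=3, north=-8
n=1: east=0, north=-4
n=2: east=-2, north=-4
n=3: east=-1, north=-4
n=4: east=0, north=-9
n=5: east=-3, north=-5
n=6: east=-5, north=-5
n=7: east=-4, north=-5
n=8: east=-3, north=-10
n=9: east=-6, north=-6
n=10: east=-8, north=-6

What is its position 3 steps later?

The moves between consecutive positions are (-3,+4), (-2,+0), (+1,+0), (+1,-5), (-3,+4), (-2,+0), (+1,+0), (+1,-5), (-3,+4), (-2,+0); they repeat the 4-cycle [(-3,+4), (-2,+0), (+1,+0), (+1,-5)].
step 11: apply (+1,+0) → east=-7, north=-6
step 12: apply (+1,-5) → east=-6, north=-11
step 13: apply (-3,+4) → east=-9, north=-7

east=-9, north=-7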